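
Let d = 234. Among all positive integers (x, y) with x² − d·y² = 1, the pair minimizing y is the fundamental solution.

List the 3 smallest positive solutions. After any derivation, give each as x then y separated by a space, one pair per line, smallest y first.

5201 340
54100801 3536680
562756526801 36788545020

√234 = [15; 3,2,1,2,1,2,3,30, …], period ℓ=8 (even) → k=7
i=0: a=15 ⇒ p=15, q=1
i=1: a=3 ⇒ p=46, q=3
i=2: a=2 ⇒ p=107, q=7
i=3: a=1 ⇒ p=153, q=10
i=4: a=2 ⇒ p=413, q=27
i=5: a=1 ⇒ p=566, q=37
i=6: a=2 ⇒ p=1545, q=101
i=7: a=3 ⇒ p=5201, q=340
→ (5201, 340).  Check: 5201²=27050401, 234·340²=27050400, difference 1.
k=2:  x_2 = 5201·5201+234·340·340 = 54100801,  y_2 = 5201·340+340·5201 = 3536680
k=3:  x_3 = 5201·54100801+234·340·3536680 = 562756526801,  y_3 = 5201·3536680+340·54100801 = 36788545020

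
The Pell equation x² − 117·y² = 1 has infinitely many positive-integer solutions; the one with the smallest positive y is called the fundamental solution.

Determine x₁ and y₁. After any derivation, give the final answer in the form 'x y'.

√117 = [10; 1,4,2,4,1,20, …], period ℓ=6 (even) → k=5
a_0=10:  p_0=10·1+0=10,  q_0=10·0+1=1
a_1=1:  p_1=1·10+1=11,  q_1=1·1+0=1
a_2=4:  p_2=4·11+10=54,  q_2=4·1+1=5
a_3=2:  p_3=2·54+11=119,  q_3=2·5+1=11
a_4=4:  p_4=4·119+54=530,  q_4=4·11+5=49
a_5=1:  p_5=1·530+119=649,  q_5=1·49+11=60
(x₁, y₁) = (649, 60);  649² − 117·60² = 1 ✓

649 60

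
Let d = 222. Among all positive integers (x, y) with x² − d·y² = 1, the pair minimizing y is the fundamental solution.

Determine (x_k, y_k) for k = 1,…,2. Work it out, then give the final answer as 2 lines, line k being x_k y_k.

d=222: √d = [14; 1,8,1,28] (ℓ=4, even), read p_3/q_3
k=0  a_k=14  p_k/q_k = 14/1
k=1  a_k=1  p_k/q_k = 15/1
k=2  a_k=8  p_k/q_k = 134/9
k=3  a_k=1  p_k/q_k = 149/10
→ (149, 10).  Check: 149²=22201, 222·10²=22200, difference 1.
k=2:  x_2 = 149·149+222·10·10 = 44401,  y_2 = 149·10+10·149 = 2980

149 10
44401 2980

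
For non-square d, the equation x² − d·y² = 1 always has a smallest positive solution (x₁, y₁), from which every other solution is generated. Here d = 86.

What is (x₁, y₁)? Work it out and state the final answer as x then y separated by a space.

10405 1122

d=86: √d = [9; 3,1,1,1,8,1,1,1,3,18] (ℓ=10, even), read p_9/q_9
step 0: (9, 1)  from 9·(1,0) + (0,1)
step 1: (28, 3)  from 3·(9,1) + (1,0)
step 2: (37, 4)  from 1·(28,3) + (9,1)
step 3: (65, 7)  from 1·(37,4) + (28,3)
step 4: (102, 11)  from 1·(65,7) + (37,4)
…
step 6: (983, 106)  from 1·(881,95) + (102,11)
step 7: (1864, 201)  from 1·(983,106) + (881,95)
step 8: (2847, 307)  from 1·(1864,201) + (983,106)
step 9: (10405, 1122)  from 3·(2847,307) + (1864,201)
→ (10405, 1122).  Check: 10405²=108264025, 86·1122²=108264024, difference 1.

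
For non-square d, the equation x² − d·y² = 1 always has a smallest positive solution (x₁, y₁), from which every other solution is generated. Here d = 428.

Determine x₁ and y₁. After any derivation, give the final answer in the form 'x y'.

1850887 89466

d=428: √d = [20; 1,2,4,1,5,10,5,1,4,2,1,40] (ℓ=12, even), read p_11/q_11
step 0: (20, 1)  from 20·(1,0) + (0,1)
…
step 3: (269, 13)  from 4·(62,3) + (21,1)
…
step 6: (19571, 946)  from 10·(1924,93) + (331,16)
…
step 9: (577179, 27899)  from 4·(119350,5769) + (99779,4823)
step 10: (1273708, 61567)  from 2·(577179,27899) + (119350,5769)
step 11: (1850887, 89466)  from 1·(1273708,61567) + (577179,27899)
→ (1850887, 89466).  Check: 1850887²=3425782686769, 428·89466²=3425782686768, difference 1.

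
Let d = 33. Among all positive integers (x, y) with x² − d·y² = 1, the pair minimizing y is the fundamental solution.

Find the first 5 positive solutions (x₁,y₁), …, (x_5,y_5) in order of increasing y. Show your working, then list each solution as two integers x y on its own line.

23 4
1057 184
48599 8460
2234497 388976
102738263 17884436

[5; 1,2,1,10] for √33; ℓ=4 ⇒ convergent index 3
k=0  a_k=5  p_k/q_k = 5/1
…
k=2  a_k=2  p_k/q_k = 17/3
k=3  a_k=1  p_k/q_k = 23/4
→ (23, 4).  Check: 23²=529, 33·4²=528, difference 1.
n=2: (23,4)∘(23,4) = (23·23+33·4·4, 23·4+4·23) = (1057,184)
n=3: (1057,184)∘(23,4) = (23·1057+33·4·184, 23·184+4·1057) = (48599,8460)
n=4: (48599,8460)∘(23,4) = (23·48599+33·4·8460, 23·8460+4·48599) = (2234497,388976)
n=5: (2234497,388976)∘(23,4) = (23·2234497+33·4·388976, 23·388976+4·2234497) = (102738263,17884436)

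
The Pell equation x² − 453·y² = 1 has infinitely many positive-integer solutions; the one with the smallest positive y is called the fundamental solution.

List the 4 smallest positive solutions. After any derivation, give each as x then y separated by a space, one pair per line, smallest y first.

√453 → a₀=21, period (3,1,1,10,14,10,1,1,3,42); ℓ=10 even so k=9
i=0: a=21 ⇒ p=21, q=1
i=1: a=3 ⇒ p=64, q=3
…
i=3: a=1 ⇒ p=149, q=7
…
i=5: a=14 ⇒ p=22199, q=1043
i=6: a=10 ⇒ p=223565, q=10504
…
i=8: a=1 ⇒ p=469329, q=22051
i=9: a=3 ⇒ p=1653751, q=77700
(x₁, y₁) = (1653751, 77700);  1653751² − 453·77700² = 1 ✓
k=2:  x_2 = 1653751·1653751+453·77700·77700 = 5469784740001,  y_2 = 1653751·77700+77700·1653751 = 256992905400
k=3:  x_3 = 1653751·5469784740001+453·77700·256992905400 = 18091323967121133751,  y_3 = 1653751·256992905400+77700·5469784740001 = 850004548596233100
k=4:  x_4 = 1653751·18091323967121133751+453·77700·850004548596233100 = 59837090203895614338960001,  y_4 = 1653751·850004548596233100+77700·18091323967121133751 = 2811391744490881177810800

1653751 77700
5469784740001 256992905400
18091323967121133751 850004548596233100
59837090203895614338960001 2811391744490881177810800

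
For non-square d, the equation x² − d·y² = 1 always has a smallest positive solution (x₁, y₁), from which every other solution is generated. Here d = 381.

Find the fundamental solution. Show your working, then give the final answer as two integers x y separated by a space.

√381 → a₀=19, period (1,1,12,1,1,38); ℓ=6 even so k=5
step 0: (19, 1)  from 19·(1,0) + (0,1)
step 1: (20, 1)  from 1·(19,1) + (1,0)
step 2: (39, 2)  from 1·(20,1) + (19,1)
…
step 4: (527, 27)  from 1·(488,25) + (39,2)
step 5: (1015, 52)  from 1·(527,27) + (488,25)
(x₁, y₁) = (1015, 52);  1015² − 381·52² = 1 ✓

1015 52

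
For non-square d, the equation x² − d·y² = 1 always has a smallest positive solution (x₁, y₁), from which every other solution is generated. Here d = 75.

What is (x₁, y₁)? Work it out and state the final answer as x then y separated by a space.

26 3

√75 → a₀=8, period (1,1,1,16); ℓ=4 even so k=3
k=0  a_k=8  p_k/q_k = 8/1
…
k=2  a_k=1  p_k/q_k = 17/2
k=3  a_k=1  p_k/q_k = 26/3
(x₁, y₁) = (26, 3);  26² − 75·3² = 1 ✓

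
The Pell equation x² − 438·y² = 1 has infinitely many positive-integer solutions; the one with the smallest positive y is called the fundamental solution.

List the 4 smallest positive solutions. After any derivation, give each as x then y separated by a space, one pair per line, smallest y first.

293 14
171697 8204
100614149 4807530
58959719617 2817204376

√438 = [20; 1,12,1,40, …], period ℓ=4 (even) → k=3
step 0: (20, 1)  from 20·(1,0) + (0,1)
step 1: (21, 1)  from 1·(20,1) + (1,0)
step 2: (272, 13)  from 12·(21,1) + (20,1)
step 3: (293, 14)  from 1·(272,13) + (21,1)
→ (293, 14).  Check: 293²=85849, 438·14²=85848, difference 1.
n=2: (293,14)∘(293,14) = (293·293+438·14·14, 293·14+14·293) = (171697,8204)
n=3: (171697,8204)∘(293,14) = (293·171697+438·14·8204, 293·8204+14·171697) = (100614149,4807530)
n=4: (100614149,4807530)∘(293,14) = (293·100614149+438·14·4807530, 293·4807530+14·100614149) = (58959719617,2817204376)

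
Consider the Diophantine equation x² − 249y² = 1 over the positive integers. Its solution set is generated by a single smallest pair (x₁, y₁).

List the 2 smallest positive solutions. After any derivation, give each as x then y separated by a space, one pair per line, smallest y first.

√249 → a₀=15, period (1,3,1,1,5,…,3,1,30); ℓ=16 even so k=15
step 0: (15, 1)  from 15·(1,0) + (0,1)
step 1: (16, 1)  from 1·(15,1) + (1,0)
step 2: (63, 4)  from 3·(16,1) + (15,1)
step 3: (79, 5)  from 1·(63,4) + (16,1)
step 4: (142, 9)  from 1·(79,5) + (63,4)
step 5: (789, 50)  from 5·(142,9) + (79,5)
step 6: (931, 59)  from 1·(789,50) + (142,9)
step 7: (3582, 227)  from 3·(931,59) + (789,50)
step 8: (36751, 2329)  from 10·(3582,227) + (931,59)
step 9: (113835, 7214)  from 3·(36751,2329) + (3582,227)
step 10: (150586, 9543)  from 1·(113835,7214) + (36751,2329)
step 11: (866765, 54929)  from 5·(150586,9543) + (113835,7214)
step 12: (1017351, 64472)  from 1·(866765,54929) + (150586,9543)
…
step 14: (6669699, 422675)  from 3·(1884116,119401) + (1017351,64472)
step 15: (8553815, 542076)  from 1·(6669699,422675) + (1884116,119401)
(x₁, y₁) = (8553815, 542076);  8553815² − 249·542076² = 1 ✓
(x_2, y_2) = (8553815·8553815 + 249·542076·542076, 8553815·542076 + 542076·8553815) = (146335502108449, 9273635639880)

8553815 542076
146335502108449 9273635639880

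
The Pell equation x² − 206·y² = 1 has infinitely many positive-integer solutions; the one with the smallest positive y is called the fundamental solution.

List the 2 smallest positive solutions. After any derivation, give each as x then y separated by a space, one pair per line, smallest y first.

59535 4148
7088832449 493902360

√206 = [14; 2,1,5,14,5,1,2,28, …], period ℓ=8 (even) → k=7
i=0: a=14 ⇒ p=14, q=1
…
i=2: a=1 ⇒ p=43, q=3
…
i=4: a=14 ⇒ p=3459, q=241
…
i=6: a=1 ⇒ p=20998, q=1463
i=7: a=2 ⇒ p=59535, q=4148
(x₁, y₁) = (59535, 4148);  59535² − 206·4148² = 1 ✓
n=2: (59535,4148)∘(59535,4148) = (59535·59535+206·4148·4148, 59535·4148+4148·59535) = (7088832449,493902360)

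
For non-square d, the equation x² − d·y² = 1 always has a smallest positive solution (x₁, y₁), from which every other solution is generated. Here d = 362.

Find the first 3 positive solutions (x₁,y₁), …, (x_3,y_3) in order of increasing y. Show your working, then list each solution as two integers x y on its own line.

[19; 38] for √362; ℓ=1 ⇒ convergent index 1
step 0: (19, 1)  from 19·(1,0) + (0,1)
step 1: (723, 38)  from 38·(19,1) + (1,0)
(x₁, y₁) = (723, 38);  723² − 362·38² = 1 ✓
(723+38√362)^2 = 1045457 + 54948√362
(723+38√362)^3 = 1511730099 + 79454770√362

723 38
1045457 54948
1511730099 79454770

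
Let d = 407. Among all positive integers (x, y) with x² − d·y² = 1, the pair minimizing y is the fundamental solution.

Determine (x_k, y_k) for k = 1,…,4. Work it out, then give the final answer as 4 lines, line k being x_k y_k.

√407 → a₀=20, period (5,1,2,1,5,40); ℓ=6 even so k=5
a_0=20:  p_0=20·1+0=20,  q_0=20·0+1=1
a_1=5:  p_1=5·20+1=101,  q_1=5·1+0=5
…
a_4=1:  p_4=1·343+121=464,  q_4=1·17+6=23
a_5=5:  p_5=5·464+343=2663,  q_5=5·23+17=132
fundamental: x₁=2663, y₁=132  (since 7091569 − 407·17424 = 1)
(2663+132√407)^2 = 14183137 + 703032√407
(2663+132√407)^3 = 75539384999 + 3744348300√407
(2663+132√407)^4 = 402322750321537 + 19942398342768√407

2663 132
14183137 703032
75539384999 3744348300
402322750321537 19942398342768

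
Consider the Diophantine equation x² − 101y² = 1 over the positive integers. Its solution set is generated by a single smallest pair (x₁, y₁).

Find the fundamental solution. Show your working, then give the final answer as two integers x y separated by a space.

[10; 20] for √101; ℓ=1 ⇒ convergent index 1
a_0=10:  p_0=10·1+0=10,  q_0=10·0+1=1
a_1=20:  p_1=20·10+1=201,  q_1=20·1+0=20
→ (201, 20).  Check: 201²=40401, 101·20²=40400, difference 1.

201 20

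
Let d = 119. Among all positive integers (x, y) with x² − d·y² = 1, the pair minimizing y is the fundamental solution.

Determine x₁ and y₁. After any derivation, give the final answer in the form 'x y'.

√119 → a₀=10, period (1,9,1,20); ℓ=4 even so k=3
step 0: (10, 1)  from 10·(1,0) + (0,1)
step 1: (11, 1)  from 1·(10,1) + (1,0)
step 2: (109, 10)  from 9·(11,1) + (10,1)
step 3: (120, 11)  from 1·(109,10) + (11,1)
(x₁, y₁) = (120, 11);  120² − 119·11² = 1 ✓

120 11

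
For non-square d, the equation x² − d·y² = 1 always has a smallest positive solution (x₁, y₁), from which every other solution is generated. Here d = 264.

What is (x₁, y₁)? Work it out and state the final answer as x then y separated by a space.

d=264: √d = [16; 4,32] (ℓ=2, even), read p_1/q_1
step 0: (16, 1)  from 16·(1,0) + (0,1)
step 1: (65, 4)  from 4·(16,1) + (1,0)
fundamental: x₁=65, y₁=4  (since 4225 − 264·16 = 1)

65 4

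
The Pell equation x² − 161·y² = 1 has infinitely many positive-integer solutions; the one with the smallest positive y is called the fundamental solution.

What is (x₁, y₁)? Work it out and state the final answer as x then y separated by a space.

d=161: √d = [12; 1,2,4,1,2,1,4,2,1,24] (ℓ=10, even), read p_9/q_9
k=0  a_k=12  p_k/q_k = 12/1
…
k=2  a_k=2  p_k/q_k = 38/3
…
k=5  a_k=2  p_k/q_k = 571/45
…
k=8  a_k=2  p_k/q_k = 8108/639
k=9  a_k=1  p_k/q_k = 11775/928
→ (11775, 928).  Check: 11775²=138650625, 161·928²=138650624, difference 1.

11775 928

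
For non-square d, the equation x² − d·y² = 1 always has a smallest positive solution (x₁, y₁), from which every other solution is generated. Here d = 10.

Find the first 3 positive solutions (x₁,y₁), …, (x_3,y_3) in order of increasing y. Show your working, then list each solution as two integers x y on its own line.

19 6
721 228
27379 8658

d=10: √d = [3; 6] (ℓ=1, odd), read p_1/q_1
step 0: (3, 1)  from 3·(1,0) + (0,1)
step 1: (19, 6)  from 6·(3,1) + (1,0)
→ (19, 6).  Check: 19²=361, 10·6²=360, difference 1.
k=2:  x_2 = 19·19+10·6·6 = 721,  y_2 = 19·6+6·19 = 228
k=3:  x_3 = 19·721+10·6·228 = 27379,  y_3 = 19·228+6·721 = 8658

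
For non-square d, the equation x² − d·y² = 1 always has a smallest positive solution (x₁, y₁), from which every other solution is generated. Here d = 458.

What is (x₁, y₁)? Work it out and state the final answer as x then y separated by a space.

22899 1070

d=458: √d = [21; 2,2,42] (ℓ=3, odd), read p_5/q_5
k=0  a_k=21  p_k/q_k = 21/1
k=1  a_k=2  p_k/q_k = 43/2
…
k=3  a_k=42  p_k/q_k = 4537/212
k=4  a_k=2  p_k/q_k = 9181/429
k=5  a_k=2  p_k/q_k = 22899/1070
fundamental: x₁=22899, y₁=1070  (since 524364201 − 458·1144900 = 1)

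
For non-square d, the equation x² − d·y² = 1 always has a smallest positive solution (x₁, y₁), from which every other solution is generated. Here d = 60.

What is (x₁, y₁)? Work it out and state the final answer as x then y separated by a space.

31 4

√60 → a₀=7, period (1,2,1,14); ℓ=4 even so k=3
step 0: (7, 1)  from 7·(1,0) + (0,1)
…
step 2: (23, 3)  from 2·(8,1) + (7,1)
step 3: (31, 4)  from 1·(23,3) + (8,1)
→ (31, 4).  Check: 31²=961, 60·4²=960, difference 1.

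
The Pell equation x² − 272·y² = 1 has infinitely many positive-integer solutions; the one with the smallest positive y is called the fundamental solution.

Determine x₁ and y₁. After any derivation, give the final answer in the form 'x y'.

√272 → a₀=16, period (2,32); ℓ=2 even so k=1
a_0=16:  p_0=16·1+0=16,  q_0=16·0+1=1
a_1=2:  p_1=2·16+1=33,  q_1=2·1+0=2
→ (33, 2).  Check: 33²=1089, 272·2²=1088, difference 1.

33 2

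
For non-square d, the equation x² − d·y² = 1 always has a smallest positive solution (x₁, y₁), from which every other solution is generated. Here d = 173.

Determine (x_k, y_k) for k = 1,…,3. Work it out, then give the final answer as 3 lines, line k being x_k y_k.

2499849 190060
12498490045601 950242601880
62488675684008728649 4750926036134042180

√173 = [13; 6,1,1,6,26, …], period ℓ=5 (odd) → k=9
k=0  a_k=13  p_k/q_k = 13/1
k=1  a_k=6  p_k/q_k = 79/6
k=2  a_k=1  p_k/q_k = 92/7
k=3  a_k=1  p_k/q_k = 171/13
k=4  a_k=6  p_k/q_k = 1118/85
k=5  a_k=26  p_k/q_k = 29239/2223
…
k=7  a_k=1  p_k/q_k = 205791/15646
k=8  a_k=1  p_k/q_k = 382343/29069
k=9  a_k=6  p_k/q_k = 2499849/190060
→ (2499849, 190060).  Check: 2499849²=6249245022801, 173·190060²=6249245022800, difference 1.
n=2: (2499849,190060)∘(2499849,190060) = (2499849·2499849+173·190060·190060, 2499849·190060+190060·2499849) = (12498490045601,950242601880)
n=3: (12498490045601,950242601880)∘(2499849,190060) = (2499849·12498490045601+173·190060·950242601880, 2499849·950242601880+190060·12498490045601) = (62488675684008728649,4750926036134042180)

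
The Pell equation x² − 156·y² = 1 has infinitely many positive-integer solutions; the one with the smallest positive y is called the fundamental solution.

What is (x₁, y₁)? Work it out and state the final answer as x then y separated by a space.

d=156: √d = [12; 2,24] (ℓ=2, even), read p_1/q_1
k=0  a_k=12  p_k/q_k = 12/1
k=1  a_k=2  p_k/q_k = 25/2
(x₁, y₁) = (25, 2);  25² − 156·2² = 1 ✓

25 2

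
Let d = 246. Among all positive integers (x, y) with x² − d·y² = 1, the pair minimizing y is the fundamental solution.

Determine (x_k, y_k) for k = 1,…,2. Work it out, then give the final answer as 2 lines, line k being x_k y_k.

88805 5662
15772656049 1005627820

√246 = [15; 1,2,5,1,14,1,5,2,1,30, …], period ℓ=10 (even) → k=9
step 0: (15, 1)  from 15·(1,0) + (0,1)
step 1: (16, 1)  from 1·(15,1) + (1,0)
…
step 7: (28028, 1787)  from 5·(4721,301) + (4423,282)
step 8: (60777, 3875)  from 2·(28028,1787) + (4721,301)
step 9: (88805, 5662)  from 1·(60777,3875) + (28028,1787)
→ (88805, 5662).  Check: 88805²=7886328025, 246·5662²=7886328024, difference 1.
(x_2, y_2) = (88805·88805 + 246·5662·5662, 88805·5662 + 5662·88805) = (15772656049, 1005627820)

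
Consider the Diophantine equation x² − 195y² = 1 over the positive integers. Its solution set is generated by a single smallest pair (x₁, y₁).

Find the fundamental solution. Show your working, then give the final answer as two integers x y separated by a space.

√195 = [13; 1,26, …], period ℓ=2 (even) → k=1
step 0: (13, 1)  from 13·(1,0) + (0,1)
step 1: (14, 1)  from 1·(13,1) + (1,0)
(x₁, y₁) = (14, 1);  14² − 195·1² = 1 ✓

14 1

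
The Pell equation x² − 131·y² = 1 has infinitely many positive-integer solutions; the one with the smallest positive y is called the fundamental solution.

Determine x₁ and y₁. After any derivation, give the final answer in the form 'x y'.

10610 927

√131 → a₀=11, period (2,4,11,4,2,22); ℓ=6 even so k=5
a_0=11:  p_0=11·1+0=11,  q_0=11·0+1=1
a_1=2:  p_1=2·11+1=23,  q_1=2·1+0=2
…
a_3=11:  p_3=11·103+23=1156,  q_3=11·9+2=101
a_4=4:  p_4=4·1156+103=4727,  q_4=4·101+9=413
a_5=2:  p_5=2·4727+1156=10610,  q_5=2·413+101=927
→ (10610, 927).  Check: 10610²=112572100, 131·927²=112572099, difference 1.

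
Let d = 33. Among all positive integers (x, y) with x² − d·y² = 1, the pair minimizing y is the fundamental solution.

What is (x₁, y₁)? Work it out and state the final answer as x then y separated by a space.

23 4

d=33: √d = [5; 1,2,1,10] (ℓ=4, even), read p_3/q_3
a_0=5:  p_0=5·1+0=5,  q_0=5·0+1=1
…
a_2=2:  p_2=2·6+5=17,  q_2=2·1+1=3
a_3=1:  p_3=1·17+6=23,  q_3=1·3+1=4
→ (23, 4).  Check: 23²=529, 33·4²=528, difference 1.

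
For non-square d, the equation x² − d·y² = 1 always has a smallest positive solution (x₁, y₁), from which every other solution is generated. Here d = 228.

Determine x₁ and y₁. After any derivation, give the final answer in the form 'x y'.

151 10

d=228: √d = [15; 10,30] (ℓ=2, even), read p_1/q_1
k=0  a_k=15  p_k/q_k = 15/1
k=1  a_k=10  p_k/q_k = 151/10
→ (151, 10).  Check: 151²=22801, 228·10²=22800, difference 1.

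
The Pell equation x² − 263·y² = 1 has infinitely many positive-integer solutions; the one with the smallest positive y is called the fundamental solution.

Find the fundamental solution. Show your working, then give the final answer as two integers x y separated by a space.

139128 8579

[16; 4,1,1,1,1,15,1,1,1,1,4,32] for √263; ℓ=12 ⇒ convergent index 11
step 0: (16, 1)  from 16·(1,0) + (0,1)
…
step 4: (227, 14)  from 1·(146,9) + (81,5)
step 5: (373, 23)  from 1·(227,14) + (146,9)
…
step 9: (18212, 1123)  from 1·(12017,741) + (6195,382)
step 10: (30229, 1864)  from 1·(18212,1123) + (12017,741)
step 11: (139128, 8579)  from 4·(30229,1864) + (18212,1123)
→ (139128, 8579).  Check: 139128²=19356600384, 263·8579²=19356600383, difference 1.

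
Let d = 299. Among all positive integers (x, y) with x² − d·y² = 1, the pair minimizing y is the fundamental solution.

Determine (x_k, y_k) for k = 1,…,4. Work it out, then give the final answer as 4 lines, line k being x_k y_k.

415 24
344449 19920
285892255 16533576
237290227201 13722848160

[17; 3,2,3,34] for √299; ℓ=4 ⇒ convergent index 3
a_0=17:  p_0=17·1+0=17,  q_0=17·0+1=1
…
a_2=2:  p_2=2·52+17=121,  q_2=2·3+1=7
a_3=3:  p_3=3·121+52=415,  q_3=3·7+3=24
(x₁, y₁) = (415, 24);  415² − 299·24² = 1 ✓
(x_2, y_2) = (415·415 + 299·24·24, 415·24 + 24·415) = (344449, 19920)
(x_3, y_3) = (415·344449 + 299·24·19920, 415·19920 + 24·344449) = (285892255, 16533576)
(x_4, y_4) = (415·285892255 + 299·24·16533576, 415·16533576 + 24·285892255) = (237290227201, 13722848160)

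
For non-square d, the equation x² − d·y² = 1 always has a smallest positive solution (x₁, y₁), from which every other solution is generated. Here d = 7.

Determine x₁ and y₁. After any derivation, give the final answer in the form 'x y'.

8 3

[2; 1,1,1,4] for √7; ℓ=4 ⇒ convergent index 3
k=0  a_k=2  p_k/q_k = 2/1
…
k=2  a_k=1  p_k/q_k = 5/2
k=3  a_k=1  p_k/q_k = 8/3
→ (8, 3).  Check: 8²=64, 7·3²=63, difference 1.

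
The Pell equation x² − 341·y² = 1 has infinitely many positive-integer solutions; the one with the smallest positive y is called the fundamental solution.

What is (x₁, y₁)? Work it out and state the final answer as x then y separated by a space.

d=341: √d = [18; 2,6,1,8,2,…,6,2,36] (ℓ=14, even), read p_13/q_13
i=0: a=18 ⇒ p=18, q=1
i=1: a=2 ⇒ p=37, q=2
…
i=5: a=2 ⇒ p=5189, q=281
…
i=7: a=2 ⇒ p=20479, q=1109
i=8: a=1 ⇒ p=28124, q=1523
i=9: a=2 ⇒ p=76727, q=4155
…
i=11: a=1 ⇒ p=718667, q=38918
i=12: a=6 ⇒ p=4953942, q=268271
i=13: a=2 ⇒ p=10626551, q=575460
(x₁, y₁) = (10626551, 575460);  10626551² − 341·575460² = 1 ✓

10626551 575460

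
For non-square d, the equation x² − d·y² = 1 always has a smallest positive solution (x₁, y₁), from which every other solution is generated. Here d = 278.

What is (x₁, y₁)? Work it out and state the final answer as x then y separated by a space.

2501 150

d=278: √d = [16; 1,2,16,2,1,32] (ℓ=6, even), read p_5/q_5
k=0  a_k=16  p_k/q_k = 16/1
…
k=2  a_k=2  p_k/q_k = 50/3
…
k=4  a_k=2  p_k/q_k = 1684/101
k=5  a_k=1  p_k/q_k = 2501/150
→ (2501, 150).  Check: 2501²=6255001, 278·150²=6255000, difference 1.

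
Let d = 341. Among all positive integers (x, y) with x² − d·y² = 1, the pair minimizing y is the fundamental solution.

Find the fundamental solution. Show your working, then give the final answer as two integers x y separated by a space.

10626551 575460

√341 → a₀=18, period (2,6,1,8,2,…,6,2,36); ℓ=14 even so k=13
i=0: a=18 ⇒ p=18, q=1
…
i=6: a=1 ⇒ p=7645, q=414
i=7: a=2 ⇒ p=20479, q=1109
…
i=12: a=6 ⇒ p=4953942, q=268271
i=13: a=2 ⇒ p=10626551, q=575460
(x₁, y₁) = (10626551, 575460);  10626551² − 341·575460² = 1 ✓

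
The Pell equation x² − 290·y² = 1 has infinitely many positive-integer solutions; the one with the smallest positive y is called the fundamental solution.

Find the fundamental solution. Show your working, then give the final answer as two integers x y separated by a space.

579 34

√290 → a₀=17, period (34); ℓ=1 odd so k=1
a_0=17:  p_0=17·1+0=17,  q_0=17·0+1=1
a_1=34:  p_1=34·17+1=579,  q_1=34·1+0=34
→ (579, 34).  Check: 579²=335241, 290·34²=335240, difference 1.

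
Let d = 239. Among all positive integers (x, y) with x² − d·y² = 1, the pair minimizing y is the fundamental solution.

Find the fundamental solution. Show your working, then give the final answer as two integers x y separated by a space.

6195120 400729

√239 → a₀=15, period (2,5,1,2,4,15,4,2,1,5,2,30); ℓ=12 even so k=11
i=0: a=15 ⇒ p=15, q=1
i=1: a=2 ⇒ p=31, q=2
…
i=8: a=2 ⇒ p=346141, q=22390
…
i=10: a=5 ⇒ p=2847431, q=184185
i=11: a=2 ⇒ p=6195120, q=400729
fundamental: x₁=6195120, y₁=400729  (since 38379511814400 − 239·160583731441 = 1)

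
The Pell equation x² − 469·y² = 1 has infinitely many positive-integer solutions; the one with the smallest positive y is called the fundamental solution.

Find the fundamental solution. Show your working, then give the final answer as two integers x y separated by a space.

d=469: √d = [21; 1,1,1,10,6,10,1,1,1,42] (ℓ=10, even), read p_9/q_9
a_0=21:  p_0=21·1+0=21,  q_0=21·0+1=1
…
a_3=1:  p_3=1·43+22=65,  q_3=1·2+1=3
…
a_6=10:  p_6=10·4223+693=42923,  q_6=10·195+32=1982
…
a_8=1:  p_8=1·47146+42923=90069,  q_8=1·2177+1982=4159
a_9=1:  p_9=1·90069+47146=137215,  q_9=1·4159+2177=6336
→ (137215, 6336).  Check: 137215²=18827956225, 469·6336²=18827956224, difference 1.

137215 6336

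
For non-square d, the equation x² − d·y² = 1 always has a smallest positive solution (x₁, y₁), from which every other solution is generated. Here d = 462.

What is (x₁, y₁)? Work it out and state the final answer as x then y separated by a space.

[21; 2,42] for √462; ℓ=2 ⇒ convergent index 1
step 0: (21, 1)  from 21·(1,0) + (0,1)
step 1: (43, 2)  from 2·(21,1) + (1,0)
fundamental: x₁=43, y₁=2  (since 1849 − 462·4 = 1)

43 2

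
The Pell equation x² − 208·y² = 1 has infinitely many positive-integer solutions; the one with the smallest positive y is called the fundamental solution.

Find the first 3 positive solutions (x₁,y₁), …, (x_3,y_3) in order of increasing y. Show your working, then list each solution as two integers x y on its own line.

649 45
842401 58410
1093435849 75816135

[14; 2,2,1,2,2,28] for √208; ℓ=6 ⇒ convergent index 5
step 0: (14, 1)  from 14·(1,0) + (0,1)
step 1: (29, 2)  from 2·(14,1) + (1,0)
step 2: (72, 5)  from 2·(29,2) + (14,1)
…
step 4: (274, 19)  from 2·(101,7) + (72,5)
step 5: (649, 45)  from 2·(274,19) + (101,7)
→ (649, 45).  Check: 649²=421201, 208·45²=421200, difference 1.
(649+45√208)^2 = 842401 + 58410√208
(649+45√208)^3 = 1093435849 + 75816135√208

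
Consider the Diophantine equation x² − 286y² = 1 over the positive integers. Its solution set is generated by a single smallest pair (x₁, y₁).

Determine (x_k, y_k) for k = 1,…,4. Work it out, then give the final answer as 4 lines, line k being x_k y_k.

d=286: √d = [16; 1,10,3,3,2,3,3,10,1,32] (ℓ=10, even), read p_9/q_9
step 0: (16, 1)  from 16·(1,0) + (0,1)
step 1: (17, 1)  from 1·(16,1) + (1,0)
step 2: (186, 11)  from 10·(17,1) + (16,1)
step 3: (575, 34)  from 3·(186,11) + (17,1)
step 4: (1911, 113)  from 3·(575,34) + (186,11)
…
step 6: (15102, 893)  from 3·(4397,260) + (1911,113)
…
step 8: (512132, 30283)  from 10·(49703,2939) + (15102,893)
step 9: (561835, 33222)  from 1·(512132,30283) + (49703,2939)
fundamental: x₁=561835, y₁=33222  (since 315658567225 − 286·1103701284 = 1)
n=2: (561835,33222)∘(561835,33222) = (561835·561835+286·33222·33222, 561835·33222+33222·561835) = (631317134449,37330564740)
n=3: (631317134449,37330564740)∘(561835,33222) = (561835·631317134449+286·33222·37330564740, 561835·37330564740+33222·631317134449) = (709392124465745995,41947235681362578)
n=4: (709392124465745995,41947235681362578)∘(561835,33222) = (561835·709392124465745995+286·33222·41947235681362578, 561835·41947235681362578+33222·709392124465745995) = (797122648497793485067201,47134850318039357456520)

561835 33222
631317134449 37330564740
709392124465745995 41947235681362578
797122648497793485067201 47134850318039357456520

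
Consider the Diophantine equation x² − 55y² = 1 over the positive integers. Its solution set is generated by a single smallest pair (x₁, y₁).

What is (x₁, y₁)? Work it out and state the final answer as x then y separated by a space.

89 12

[7; 2,2,2,14] for √55; ℓ=4 ⇒ convergent index 3
step 0: (7, 1)  from 7·(1,0) + (0,1)
…
step 2: (37, 5)  from 2·(15,2) + (7,1)
step 3: (89, 12)  from 2·(37,5) + (15,2)
(x₁, y₁) = (89, 12);  89² − 55·12² = 1 ✓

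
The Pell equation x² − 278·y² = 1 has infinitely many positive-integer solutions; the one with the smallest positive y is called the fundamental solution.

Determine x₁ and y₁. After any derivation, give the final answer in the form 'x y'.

2501 150

[16; 1,2,16,2,1,32] for √278; ℓ=6 ⇒ convergent index 5
k=0  a_k=16  p_k/q_k = 16/1
…
k=2  a_k=2  p_k/q_k = 50/3
k=3  a_k=16  p_k/q_k = 817/49
k=4  a_k=2  p_k/q_k = 1684/101
k=5  a_k=1  p_k/q_k = 2501/150
fundamental: x₁=2501, y₁=150  (since 6255001 − 278·22500 = 1)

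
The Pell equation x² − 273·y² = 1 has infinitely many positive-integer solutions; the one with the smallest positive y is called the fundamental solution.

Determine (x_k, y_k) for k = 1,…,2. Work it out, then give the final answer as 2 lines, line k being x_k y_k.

727 44
1057057 63976

√273 = [16; 1,1,10,1,1,32, …], period ℓ=6 (even) → k=5
a_0=16:  p_0=16·1+0=16,  q_0=16·0+1=1
…
a_2=1:  p_2=1·17+16=33,  q_2=1·1+1=2
…
a_4=1:  p_4=1·347+33=380,  q_4=1·21+2=23
a_5=1:  p_5=1·380+347=727,  q_5=1·23+21=44
→ (727, 44).  Check: 727²=528529, 273·44²=528528, difference 1.
(x_2, y_2) = (727·727 + 273·44·44, 727·44 + 44·727) = (1057057, 63976)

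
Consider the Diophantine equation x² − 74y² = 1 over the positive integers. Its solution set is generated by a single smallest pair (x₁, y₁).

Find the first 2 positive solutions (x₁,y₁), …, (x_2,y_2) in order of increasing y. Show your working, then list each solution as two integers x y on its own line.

3699 430
27365201 3181140

d=74: √d = [8; 1,1,1,1,16] (ℓ=5, odd), read p_9/q_9
a_0=8:  p_0=8·1+0=8,  q_0=8·0+1=1
…
a_2=1:  p_2=1·9+8=17,  q_2=1·1+1=2
…
a_5=16:  p_5=16·43+26=714,  q_5=16·5+3=83
…
a_7=1:  p_7=1·757+714=1471,  q_7=1·88+83=171
a_8=1:  p_8=1·1471+757=2228,  q_8=1·171+88=259
a_9=1:  p_9=1·2228+1471=3699,  q_9=1·259+171=430
→ (3699, 430).  Check: 3699²=13682601, 74·430²=13682600, difference 1.
(x_2, y_2) = (3699·3699 + 74·430·430, 3699·430 + 430·3699) = (27365201, 3181140)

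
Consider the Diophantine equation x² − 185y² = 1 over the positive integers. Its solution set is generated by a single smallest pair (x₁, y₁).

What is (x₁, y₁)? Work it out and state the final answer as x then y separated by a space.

9249 680

[13; 1,1,1,1,26] for √185; ℓ=5 ⇒ convergent index 9
i=0: a=13 ⇒ p=13, q=1
…
i=3: a=1 ⇒ p=41, q=3
i=4: a=1 ⇒ p=68, q=5
i=5: a=26 ⇒ p=1809, q=133
i=6: a=1 ⇒ p=1877, q=138
…
i=8: a=1 ⇒ p=5563, q=409
i=9: a=1 ⇒ p=9249, q=680
fundamental: x₁=9249, y₁=680  (since 85544001 − 185·462400 = 1)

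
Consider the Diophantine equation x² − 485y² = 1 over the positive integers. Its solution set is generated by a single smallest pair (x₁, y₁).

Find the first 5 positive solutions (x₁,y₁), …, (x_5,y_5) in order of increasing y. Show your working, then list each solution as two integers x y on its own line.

√485 = [22; 44, …], period ℓ=1 (odd) → k=1
step 0: (22, 1)  from 22·(1,0) + (0,1)
step 1: (969, 44)  from 44·(22,1) + (1,0)
(x₁, y₁) = (969, 44);  969² − 485·44² = 1 ✓
(x_2, y_2) = (969·969 + 485·44·44, 969·44 + 44·969) = (1877921, 85272)
(x_3, y_3) = (969·1877921 + 485·44·85272, 969·85272 + 44·1877921) = (3639409929, 165257092)
(x_4, y_4) = (969·3639409929 + 485·44·165257092, 969·165257092 + 44·3639409929) = (7053174564481, 320268159024)
(x_5, y_5) = (969·7053174564481 + 485·44·320268159024, 969·320268159024 + 44·7053174564481) = (13669048666554249, 620679526931420)

969 44
1877921 85272
3639409929 165257092
7053174564481 320268159024
13669048666554249 620679526931420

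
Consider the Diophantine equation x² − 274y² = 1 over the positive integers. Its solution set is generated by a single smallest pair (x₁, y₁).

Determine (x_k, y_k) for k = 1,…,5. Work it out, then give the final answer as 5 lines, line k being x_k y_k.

d=274: √d = [16; 1,1,4,4,1,1,32] (ℓ=7, odd), read p_13/q_13
a_0=16:  p_0=16·1+0=16,  q_0=16·0+1=1
…
a_7=32:  p_7=32·1407+778=45802,  q_7=32·85+47=2767
a_8=1:  p_8=1·45802+1407=47209,  q_8=1·2767+85=2852
…
a_11=4:  p_11=4·419253+93011=1770023,  q_11=4·25328+5619=106931
a_12=1:  p_12=1·1770023+419253=2189276,  q_12=1·106931+25328=132259
a_13=1:  p_13=1·2189276+1770023=3959299,  q_13=1·132259+106931=239190
(x₁, y₁) = (3959299, 239190);  3959299² − 274·239190² = 1 ✓
k=2:  x_2 = 3959299·3959299+274·239190·239190 = 31352097142801,  y_2 = 3959299·239190+239190·3959299 = 1894049455620
k=3:  x_3 = 3959299·31352097142801+274·239190·1894049455620 = 248264653730785753699,  y_3 = 3959299·1894049455620+239190·31352097142801 = 14998216231173381570
k=4:  x_4 = 3959299·248264653730785753699+274·239190·14998216231173381570 = 1965907990503261255572251201,  y_4 = 3959299·14998216231173381570+239190·248264653730785753699 = 118764845051735182903983240
k=5:  x_5 = 3959299·1965907990503261255572251201+274·239190·118764845051735182903983240 = 15567235081782895307198186429982499,  y_5 = 3959299·118764845051735182903983240+239190·1965907990503261255572251201 = 940451064496965117656884702915950

3959299 239190
31352097142801 1894049455620
248264653730785753699 14998216231173381570
1965907990503261255572251201 118764845051735182903983240
15567235081782895307198186429982499 940451064496965117656884702915950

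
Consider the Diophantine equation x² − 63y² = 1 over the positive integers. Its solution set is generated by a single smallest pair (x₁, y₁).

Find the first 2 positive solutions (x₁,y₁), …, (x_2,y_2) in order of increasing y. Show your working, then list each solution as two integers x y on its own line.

[7; 1,14] for √63; ℓ=2 ⇒ convergent index 1
step 0: (7, 1)  from 7·(1,0) + (0,1)
step 1: (8, 1)  from 1·(7,1) + (1,0)
(x₁, y₁) = (8, 1);  8² − 63·1² = 1 ✓
n=2: (8,1)∘(8,1) = (8·8+63·1·1, 8·1+1·8) = (127,16)

8 1
127 16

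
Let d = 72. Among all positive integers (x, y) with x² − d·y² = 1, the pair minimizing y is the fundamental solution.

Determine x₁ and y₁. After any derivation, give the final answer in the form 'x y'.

[8; 2,16] for √72; ℓ=2 ⇒ convergent index 1
i=0: a=8 ⇒ p=8, q=1
i=1: a=2 ⇒ p=17, q=2
→ (17, 2).  Check: 17²=289, 72·2²=288, difference 1.

17 2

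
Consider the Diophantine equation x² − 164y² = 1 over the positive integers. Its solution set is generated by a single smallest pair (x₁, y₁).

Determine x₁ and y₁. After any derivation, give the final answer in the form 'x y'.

2049 160

√164 → a₀=12, period (1,4,6,4,1,24); ℓ=6 even so k=5
i=0: a=12 ⇒ p=12, q=1
i=1: a=1 ⇒ p=13, q=1
…
i=4: a=4 ⇒ p=1652, q=129
i=5: a=1 ⇒ p=2049, q=160
(x₁, y₁) = (2049, 160);  2049² − 164·160² = 1 ✓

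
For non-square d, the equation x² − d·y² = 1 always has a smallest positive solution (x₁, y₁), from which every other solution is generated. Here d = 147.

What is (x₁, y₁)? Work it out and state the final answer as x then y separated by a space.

97 8

√147 → a₀=12, period (8,24); ℓ=2 even so k=1
step 0: (12, 1)  from 12·(1,0) + (0,1)
step 1: (97, 8)  from 8·(12,1) + (1,0)
fundamental: x₁=97, y₁=8  (since 9409 − 147·64 = 1)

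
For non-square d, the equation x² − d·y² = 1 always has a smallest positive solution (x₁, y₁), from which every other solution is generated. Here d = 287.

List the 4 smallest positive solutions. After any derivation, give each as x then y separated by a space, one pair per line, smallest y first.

d=287: √d = [16; 1,15,1,32] (ℓ=4, even), read p_3/q_3
k=0  a_k=16  p_k/q_k = 16/1
…
k=2  a_k=15  p_k/q_k = 271/16
k=3  a_k=1  p_k/q_k = 288/17
fundamental: x₁=288, y₁=17  (since 82944 − 287·289 = 1)
(288+17√287)^2 = 165887 + 9792√287
(288+17√287)^3 = 95550624 + 5640175√287
(288+17√287)^4 = 55036993537 + 3248731008√287

288 17
165887 9792
95550624 5640175
55036993537 3248731008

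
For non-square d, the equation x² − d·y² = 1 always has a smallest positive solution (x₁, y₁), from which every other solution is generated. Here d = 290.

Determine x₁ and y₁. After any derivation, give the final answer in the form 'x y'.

√290 → a₀=17, period (34); ℓ=1 odd so k=1
i=0: a=17 ⇒ p=17, q=1
i=1: a=34 ⇒ p=579, q=34
fundamental: x₁=579, y₁=34  (since 335241 − 290·1156 = 1)

579 34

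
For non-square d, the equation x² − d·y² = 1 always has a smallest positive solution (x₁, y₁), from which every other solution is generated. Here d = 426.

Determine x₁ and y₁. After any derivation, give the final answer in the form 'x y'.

[20; 1,1,1,3,2,6,2,3,1,1,1,40] for √426; ℓ=12 ⇒ convergent index 11
k=0  a_k=20  p_k/q_k = 20/1
k=1  a_k=1  p_k/q_k = 21/1
k=2  a_k=1  p_k/q_k = 41/2
k=3  a_k=1  p_k/q_k = 62/3
k=4  a_k=3  p_k/q_k = 227/11
k=5  a_k=2  p_k/q_k = 516/25
…
k=7  a_k=2  p_k/q_k = 7162/347
k=8  a_k=3  p_k/q_k = 24809/1202
k=9  a_k=1  p_k/q_k = 31971/1549
k=10  a_k=1  p_k/q_k = 56780/2751
k=11  a_k=1  p_k/q_k = 88751/4300
→ (88751, 4300).  Check: 88751²=7876740001, 426·4300²=7876740000, difference 1.

88751 4300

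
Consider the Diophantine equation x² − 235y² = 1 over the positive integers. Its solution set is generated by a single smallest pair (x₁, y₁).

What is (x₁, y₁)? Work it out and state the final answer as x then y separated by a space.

[15; 3,30] for √235; ℓ=2 ⇒ convergent index 1
a_0=15:  p_0=15·1+0=15,  q_0=15·0+1=1
a_1=3:  p_1=3·15+1=46,  q_1=3·1+0=3
(x₁, y₁) = (46, 3);  46² − 235·3² = 1 ✓

46 3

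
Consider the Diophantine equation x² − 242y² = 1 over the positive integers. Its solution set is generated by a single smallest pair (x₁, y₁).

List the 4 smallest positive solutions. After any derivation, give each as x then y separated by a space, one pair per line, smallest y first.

19601 1260
768398401 49394520
30122754096401 1936363971780
1180872205318713601 75909340372325040

d=242: √d = [15; 1,1,3,1,14,1,3,1,1,30] (ℓ=10, even), read p_9/q_9
step 0: (15, 1)  from 15·(1,0) + (0,1)
step 1: (16, 1)  from 1·(15,1) + (1,0)
step 2: (31, 2)  from 1·(16,1) + (15,1)
…
step 4: (140, 9)  from 1·(109,7) + (31,2)
step 5: (2069, 133)  from 14·(140,9) + (109,7)
step 6: (2209, 142)  from 1·(2069,133) + (140,9)
…
step 8: (10905, 701)  from 1·(8696,559) + (2209,142)
step 9: (19601, 1260)  from 1·(10905,701) + (8696,559)
→ (19601, 1260).  Check: 19601²=384199201, 242·1260²=384199200, difference 1.
(x_2, y_2) = (19601·19601 + 242·1260·1260, 19601·1260 + 1260·19601) = (768398401, 49394520)
(x_3, y_3) = (19601·768398401 + 242·1260·49394520, 19601·49394520 + 1260·768398401) = (30122754096401, 1936363971780)
(x_4, y_4) = (19601·30122754096401 + 242·1260·1936363971780, 19601·1936363971780 + 1260·30122754096401) = (1180872205318713601, 75909340372325040)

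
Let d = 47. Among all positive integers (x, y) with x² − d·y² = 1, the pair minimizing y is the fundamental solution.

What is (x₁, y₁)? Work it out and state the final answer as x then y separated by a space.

√47 → a₀=6, period (1,5,1,12); ℓ=4 even so k=3
a_0=6:  p_0=6·1+0=6,  q_0=6·0+1=1
…
a_2=5:  p_2=5·7+6=41,  q_2=5·1+1=6
a_3=1:  p_3=1·41+7=48,  q_3=1·6+1=7
(x₁, y₁) = (48, 7);  48² − 47·7² = 1 ✓

48 7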